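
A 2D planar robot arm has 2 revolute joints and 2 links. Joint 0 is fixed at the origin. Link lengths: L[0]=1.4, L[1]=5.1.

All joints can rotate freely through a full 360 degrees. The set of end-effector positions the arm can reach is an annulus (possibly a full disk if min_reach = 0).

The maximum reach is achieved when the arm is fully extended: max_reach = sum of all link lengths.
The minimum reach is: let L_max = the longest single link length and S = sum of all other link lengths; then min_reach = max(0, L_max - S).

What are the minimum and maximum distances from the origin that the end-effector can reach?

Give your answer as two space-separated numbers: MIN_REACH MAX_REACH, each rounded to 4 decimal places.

Answer: 3.7000 6.5000

Derivation:
Link lengths: [1.4, 5.1]
max_reach = 1.4 + 5.1 = 6.5
L_max = max([1.4, 5.1]) = 5.1
S (sum of others) = 6.5 - 5.1 = 1.4
min_reach = max(0, 5.1 - 1.4) = max(0, 3.7) = 3.7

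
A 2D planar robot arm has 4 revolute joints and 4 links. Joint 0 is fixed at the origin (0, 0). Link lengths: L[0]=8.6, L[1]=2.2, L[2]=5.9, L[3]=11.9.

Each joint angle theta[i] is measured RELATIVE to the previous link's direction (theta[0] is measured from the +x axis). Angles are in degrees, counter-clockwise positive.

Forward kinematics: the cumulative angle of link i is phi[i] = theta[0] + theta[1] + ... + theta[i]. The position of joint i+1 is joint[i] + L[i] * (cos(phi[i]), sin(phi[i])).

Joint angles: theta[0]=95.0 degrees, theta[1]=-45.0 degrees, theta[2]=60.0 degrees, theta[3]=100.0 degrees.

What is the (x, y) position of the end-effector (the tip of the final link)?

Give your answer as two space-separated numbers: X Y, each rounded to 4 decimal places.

joint[0] = (0.0000, 0.0000)  (base)
link 0: phi[0] = 95 = 95 deg
  cos(95 deg) = -0.0872, sin(95 deg) = 0.9962
  joint[1] = (0.0000, 0.0000) + 8.6 * (-0.0872, 0.9962) = (0.0000 + -0.7495, 0.0000 + 8.5673) = (-0.7495, 8.5673)
link 1: phi[1] = 95 + -45 = 50 deg
  cos(50 deg) = 0.6428, sin(50 deg) = 0.7660
  joint[2] = (-0.7495, 8.5673) + 2.2 * (0.6428, 0.7660) = (-0.7495 + 1.4141, 8.5673 + 1.6853) = (0.6646, 10.2526)
link 2: phi[2] = 95 + -45 + 60 = 110 deg
  cos(110 deg) = -0.3420, sin(110 deg) = 0.9397
  joint[3] = (0.6646, 10.2526) + 5.9 * (-0.3420, 0.9397) = (0.6646 + -2.0179, 10.2526 + 5.5442) = (-1.3533, 15.7968)
link 3: phi[3] = 95 + -45 + 60 + 100 = 210 deg
  cos(210 deg) = -0.8660, sin(210 deg) = -0.5000
  joint[4] = (-1.3533, 15.7968) + 11.9 * (-0.8660, -0.5000) = (-1.3533 + -10.3057, 15.7968 + -5.9500) = (-11.6590, 9.8468)
End effector: (-11.6590, 9.8468)

Answer: -11.6590 9.8468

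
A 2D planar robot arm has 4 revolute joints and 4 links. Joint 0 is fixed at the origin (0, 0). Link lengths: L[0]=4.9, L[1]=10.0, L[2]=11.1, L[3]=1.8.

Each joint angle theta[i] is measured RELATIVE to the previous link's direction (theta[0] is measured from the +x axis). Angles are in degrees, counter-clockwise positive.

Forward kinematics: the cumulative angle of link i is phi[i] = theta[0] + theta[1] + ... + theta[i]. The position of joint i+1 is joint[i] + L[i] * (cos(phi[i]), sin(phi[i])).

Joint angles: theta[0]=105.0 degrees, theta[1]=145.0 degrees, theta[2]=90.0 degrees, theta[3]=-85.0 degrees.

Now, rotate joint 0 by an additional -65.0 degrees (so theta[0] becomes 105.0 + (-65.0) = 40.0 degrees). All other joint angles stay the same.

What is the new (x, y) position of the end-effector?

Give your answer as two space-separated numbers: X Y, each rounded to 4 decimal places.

joint[0] = (0.0000, 0.0000)  (base)
link 0: phi[0] = 40 = 40 deg
  cos(40 deg) = 0.7660, sin(40 deg) = 0.6428
  joint[1] = (0.0000, 0.0000) + 4.9 * (0.7660, 0.6428) = (0.0000 + 3.7536, 0.0000 + 3.1497) = (3.7536, 3.1497)
link 1: phi[1] = 40 + 145 = 185 deg
  cos(185 deg) = -0.9962, sin(185 deg) = -0.0872
  joint[2] = (3.7536, 3.1497) + 10 * (-0.9962, -0.0872) = (3.7536 + -9.9619, 3.1497 + -0.8716) = (-6.2083, 2.2781)
link 2: phi[2] = 40 + 145 + 90 = 275 deg
  cos(275 deg) = 0.0872, sin(275 deg) = -0.9962
  joint[3] = (-6.2083, 2.2781) + 11.1 * (0.0872, -0.9962) = (-6.2083 + 0.9674, 2.2781 + -11.0578) = (-5.2409, -8.7797)
link 3: phi[3] = 40 + 145 + 90 + -85 = 190 deg
  cos(190 deg) = -0.9848, sin(190 deg) = -0.1736
  joint[4] = (-5.2409, -8.7797) + 1.8 * (-0.9848, -0.1736) = (-5.2409 + -1.7727, -8.7797 + -0.3126) = (-7.0136, -9.0922)
End effector: (-7.0136, -9.0922)

Answer: -7.0136 -9.0922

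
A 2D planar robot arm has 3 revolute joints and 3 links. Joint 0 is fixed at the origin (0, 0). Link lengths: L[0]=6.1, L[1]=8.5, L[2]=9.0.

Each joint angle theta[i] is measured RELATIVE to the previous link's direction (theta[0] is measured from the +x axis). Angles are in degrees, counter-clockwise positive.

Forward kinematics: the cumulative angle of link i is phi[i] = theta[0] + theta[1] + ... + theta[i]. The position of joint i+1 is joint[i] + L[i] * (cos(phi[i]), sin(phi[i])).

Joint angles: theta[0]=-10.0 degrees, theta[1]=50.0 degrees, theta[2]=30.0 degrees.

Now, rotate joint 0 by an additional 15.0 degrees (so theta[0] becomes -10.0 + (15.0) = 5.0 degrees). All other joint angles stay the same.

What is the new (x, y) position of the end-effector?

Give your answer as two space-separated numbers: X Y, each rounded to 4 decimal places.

joint[0] = (0.0000, 0.0000)  (base)
link 0: phi[0] = 5 = 5 deg
  cos(5 deg) = 0.9962, sin(5 deg) = 0.0872
  joint[1] = (0.0000, 0.0000) + 6.1 * (0.9962, 0.0872) = (0.0000 + 6.0768, 0.0000 + 0.5317) = (6.0768, 0.5317)
link 1: phi[1] = 5 + 50 = 55 deg
  cos(55 deg) = 0.5736, sin(55 deg) = 0.8192
  joint[2] = (6.0768, 0.5317) + 8.5 * (0.5736, 0.8192) = (6.0768 + 4.8754, 0.5317 + 6.9628) = (10.9522, 7.4944)
link 2: phi[2] = 5 + 50 + 30 = 85 deg
  cos(85 deg) = 0.0872, sin(85 deg) = 0.9962
  joint[3] = (10.9522, 7.4944) + 9 * (0.0872, 0.9962) = (10.9522 + 0.7844, 7.4944 + 8.9658) = (11.7366, 16.4602)
End effector: (11.7366, 16.4602)

Answer: 11.7366 16.4602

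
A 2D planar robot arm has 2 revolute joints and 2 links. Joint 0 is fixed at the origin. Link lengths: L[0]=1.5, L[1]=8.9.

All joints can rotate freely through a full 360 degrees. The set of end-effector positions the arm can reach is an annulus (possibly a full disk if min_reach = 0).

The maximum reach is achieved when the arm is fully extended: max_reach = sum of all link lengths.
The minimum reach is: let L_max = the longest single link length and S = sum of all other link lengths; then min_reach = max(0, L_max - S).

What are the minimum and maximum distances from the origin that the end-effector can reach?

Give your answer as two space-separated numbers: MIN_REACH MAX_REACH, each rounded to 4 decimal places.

Link lengths: [1.5, 8.9]
max_reach = 1.5 + 8.9 = 10.4
L_max = max([1.5, 8.9]) = 8.9
S (sum of others) = 10.4 - 8.9 = 1.5
min_reach = max(0, 8.9 - 1.5) = max(0, 7.4) = 7.4

Answer: 7.4000 10.4000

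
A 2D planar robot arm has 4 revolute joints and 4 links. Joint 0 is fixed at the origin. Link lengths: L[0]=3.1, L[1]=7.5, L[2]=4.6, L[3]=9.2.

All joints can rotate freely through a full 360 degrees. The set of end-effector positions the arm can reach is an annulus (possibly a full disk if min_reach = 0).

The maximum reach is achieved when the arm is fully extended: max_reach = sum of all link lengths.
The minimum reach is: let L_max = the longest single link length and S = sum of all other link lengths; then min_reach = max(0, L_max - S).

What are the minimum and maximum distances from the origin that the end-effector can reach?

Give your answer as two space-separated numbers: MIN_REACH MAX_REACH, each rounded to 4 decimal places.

Answer: 0.0000 24.4000

Derivation:
Link lengths: [3.1, 7.5, 4.6, 9.2]
max_reach = 3.1 + 7.5 + 4.6 + 9.2 = 24.4
L_max = max([3.1, 7.5, 4.6, 9.2]) = 9.2
S (sum of others) = 24.4 - 9.2 = 15.2
min_reach = max(0, 9.2 - 15.2) = max(0, -6) = 0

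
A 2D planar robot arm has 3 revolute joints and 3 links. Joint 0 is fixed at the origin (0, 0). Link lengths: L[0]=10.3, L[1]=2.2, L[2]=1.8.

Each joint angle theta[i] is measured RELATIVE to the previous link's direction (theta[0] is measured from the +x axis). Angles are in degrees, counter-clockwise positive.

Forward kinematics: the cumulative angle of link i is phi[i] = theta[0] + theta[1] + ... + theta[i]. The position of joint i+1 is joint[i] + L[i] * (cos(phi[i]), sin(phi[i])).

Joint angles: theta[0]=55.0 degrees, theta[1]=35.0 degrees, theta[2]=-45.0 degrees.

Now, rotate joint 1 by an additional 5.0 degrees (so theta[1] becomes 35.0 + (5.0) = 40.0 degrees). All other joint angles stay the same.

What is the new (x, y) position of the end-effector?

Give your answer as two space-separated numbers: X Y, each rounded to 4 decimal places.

joint[0] = (0.0000, 0.0000)  (base)
link 0: phi[0] = 55 = 55 deg
  cos(55 deg) = 0.5736, sin(55 deg) = 0.8192
  joint[1] = (0.0000, 0.0000) + 10.3 * (0.5736, 0.8192) = (0.0000 + 5.9078, 0.0000 + 8.4373) = (5.9078, 8.4373)
link 1: phi[1] = 55 + 40 = 95 deg
  cos(95 deg) = -0.0872, sin(95 deg) = 0.9962
  joint[2] = (5.9078, 8.4373) + 2.2 * (-0.0872, 0.9962) = (5.9078 + -0.1917, 8.4373 + 2.1916) = (5.7161, 10.6289)
link 2: phi[2] = 55 + 40 + -45 = 50 deg
  cos(50 deg) = 0.6428, sin(50 deg) = 0.7660
  joint[3] = (5.7161, 10.6289) + 1.8 * (0.6428, 0.7660) = (5.7161 + 1.1570, 10.6289 + 1.3789) = (6.8731, 12.0078)
End effector: (6.8731, 12.0078)

Answer: 6.8731 12.0078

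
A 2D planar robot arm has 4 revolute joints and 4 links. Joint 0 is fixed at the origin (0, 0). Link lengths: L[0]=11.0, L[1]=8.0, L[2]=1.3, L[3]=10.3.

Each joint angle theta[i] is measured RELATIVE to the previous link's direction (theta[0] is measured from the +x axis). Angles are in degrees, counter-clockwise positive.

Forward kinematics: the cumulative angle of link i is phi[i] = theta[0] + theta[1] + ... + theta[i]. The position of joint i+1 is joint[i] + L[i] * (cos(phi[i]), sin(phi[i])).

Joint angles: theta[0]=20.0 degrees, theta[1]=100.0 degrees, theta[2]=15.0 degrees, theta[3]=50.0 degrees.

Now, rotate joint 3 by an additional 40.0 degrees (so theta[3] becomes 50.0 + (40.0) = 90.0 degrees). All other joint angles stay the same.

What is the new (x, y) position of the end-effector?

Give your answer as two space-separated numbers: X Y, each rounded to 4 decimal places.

Answer: -1.8658 4.3265

Derivation:
joint[0] = (0.0000, 0.0000)  (base)
link 0: phi[0] = 20 = 20 deg
  cos(20 deg) = 0.9397, sin(20 deg) = 0.3420
  joint[1] = (0.0000, 0.0000) + 11 * (0.9397, 0.3420) = (0.0000 + 10.3366, 0.0000 + 3.7622) = (10.3366, 3.7622)
link 1: phi[1] = 20 + 100 = 120 deg
  cos(120 deg) = -0.5000, sin(120 deg) = 0.8660
  joint[2] = (10.3366, 3.7622) + 8 * (-0.5000, 0.8660) = (10.3366 + -4.0000, 3.7622 + 6.9282) = (6.3366, 10.6904)
link 2: phi[2] = 20 + 100 + 15 = 135 deg
  cos(135 deg) = -0.7071, sin(135 deg) = 0.7071
  joint[3] = (6.3366, 10.6904) + 1.3 * (-0.7071, 0.7071) = (6.3366 + -0.9192, 10.6904 + 0.9192) = (5.4174, 11.6097)
link 3: phi[3] = 20 + 100 + 15 + 90 = 225 deg
  cos(225 deg) = -0.7071, sin(225 deg) = -0.7071
  joint[4] = (5.4174, 11.6097) + 10.3 * (-0.7071, -0.7071) = (5.4174 + -7.2832, 11.6097 + -7.2832) = (-1.8658, 4.3265)
End effector: (-1.8658, 4.3265)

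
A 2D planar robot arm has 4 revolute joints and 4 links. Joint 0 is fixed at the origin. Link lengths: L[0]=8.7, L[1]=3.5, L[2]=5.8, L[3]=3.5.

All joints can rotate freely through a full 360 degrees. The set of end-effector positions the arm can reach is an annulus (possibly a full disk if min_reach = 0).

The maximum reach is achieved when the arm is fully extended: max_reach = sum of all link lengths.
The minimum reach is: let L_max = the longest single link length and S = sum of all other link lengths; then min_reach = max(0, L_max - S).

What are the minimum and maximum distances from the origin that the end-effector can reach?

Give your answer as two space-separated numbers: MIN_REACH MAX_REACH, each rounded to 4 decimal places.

Link lengths: [8.7, 3.5, 5.8, 3.5]
max_reach = 8.7 + 3.5 + 5.8 + 3.5 = 21.5
L_max = max([8.7, 3.5, 5.8, 3.5]) = 8.7
S (sum of others) = 21.5 - 8.7 = 12.8
min_reach = max(0, 8.7 - 12.8) = max(0, -4.1) = 0

Answer: 0.0000 21.5000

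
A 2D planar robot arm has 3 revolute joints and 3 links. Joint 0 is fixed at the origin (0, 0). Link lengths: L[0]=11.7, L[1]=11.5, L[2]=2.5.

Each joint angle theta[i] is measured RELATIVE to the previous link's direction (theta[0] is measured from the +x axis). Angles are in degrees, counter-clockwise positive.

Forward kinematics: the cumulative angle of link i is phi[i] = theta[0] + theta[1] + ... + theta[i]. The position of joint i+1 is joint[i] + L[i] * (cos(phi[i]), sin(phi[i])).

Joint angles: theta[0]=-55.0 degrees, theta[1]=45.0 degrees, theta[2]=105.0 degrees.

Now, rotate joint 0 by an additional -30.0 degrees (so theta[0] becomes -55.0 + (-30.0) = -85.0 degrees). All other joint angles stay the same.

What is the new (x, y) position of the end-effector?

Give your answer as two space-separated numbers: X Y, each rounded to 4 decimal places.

Answer: 10.8858 -16.7818

Derivation:
joint[0] = (0.0000, 0.0000)  (base)
link 0: phi[0] = -85 = -85 deg
  cos(-85 deg) = 0.0872, sin(-85 deg) = -0.9962
  joint[1] = (0.0000, 0.0000) + 11.7 * (0.0872, -0.9962) = (0.0000 + 1.0197, 0.0000 + -11.6555) = (1.0197, -11.6555)
link 1: phi[1] = -85 + 45 = -40 deg
  cos(-40 deg) = 0.7660, sin(-40 deg) = -0.6428
  joint[2] = (1.0197, -11.6555) + 11.5 * (0.7660, -0.6428) = (1.0197 + 8.8095, -11.6555 + -7.3921) = (9.8292, -19.0475)
link 2: phi[2] = -85 + 45 + 105 = 65 deg
  cos(65 deg) = 0.4226, sin(65 deg) = 0.9063
  joint[3] = (9.8292, -19.0475) + 2.5 * (0.4226, 0.9063) = (9.8292 + 1.0565, -19.0475 + 2.2658) = (10.8858, -16.7818)
End effector: (10.8858, -16.7818)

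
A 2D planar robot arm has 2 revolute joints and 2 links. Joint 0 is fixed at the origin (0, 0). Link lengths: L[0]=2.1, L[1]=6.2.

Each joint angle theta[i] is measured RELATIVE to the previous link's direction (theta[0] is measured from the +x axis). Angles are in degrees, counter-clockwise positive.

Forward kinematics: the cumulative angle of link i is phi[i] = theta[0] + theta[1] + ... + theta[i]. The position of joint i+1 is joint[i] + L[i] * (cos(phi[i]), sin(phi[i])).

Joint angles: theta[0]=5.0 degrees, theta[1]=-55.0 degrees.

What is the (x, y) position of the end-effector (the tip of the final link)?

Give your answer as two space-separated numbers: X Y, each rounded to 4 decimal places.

Answer: 6.0773 -4.5664

Derivation:
joint[0] = (0.0000, 0.0000)  (base)
link 0: phi[0] = 5 = 5 deg
  cos(5 deg) = 0.9962, sin(5 deg) = 0.0872
  joint[1] = (0.0000, 0.0000) + 2.1 * (0.9962, 0.0872) = (0.0000 + 2.0920, 0.0000 + 0.1830) = (2.0920, 0.1830)
link 1: phi[1] = 5 + -55 = -50 deg
  cos(-50 deg) = 0.6428, sin(-50 deg) = -0.7660
  joint[2] = (2.0920, 0.1830) + 6.2 * (0.6428, -0.7660) = (2.0920 + 3.9853, 0.1830 + -4.7495) = (6.0773, -4.5664)
End effector: (6.0773, -4.5664)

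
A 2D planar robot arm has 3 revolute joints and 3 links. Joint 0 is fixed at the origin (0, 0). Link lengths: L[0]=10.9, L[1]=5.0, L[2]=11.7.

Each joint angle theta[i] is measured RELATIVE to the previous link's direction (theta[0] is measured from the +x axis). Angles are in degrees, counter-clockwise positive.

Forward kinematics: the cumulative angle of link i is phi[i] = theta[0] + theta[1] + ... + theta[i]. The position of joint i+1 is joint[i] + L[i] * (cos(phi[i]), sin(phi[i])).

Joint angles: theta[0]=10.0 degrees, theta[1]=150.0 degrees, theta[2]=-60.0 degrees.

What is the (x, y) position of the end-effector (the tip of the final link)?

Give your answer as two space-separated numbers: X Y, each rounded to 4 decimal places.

joint[0] = (0.0000, 0.0000)  (base)
link 0: phi[0] = 10 = 10 deg
  cos(10 deg) = 0.9848, sin(10 deg) = 0.1736
  joint[1] = (0.0000, 0.0000) + 10.9 * (0.9848, 0.1736) = (0.0000 + 10.7344, 0.0000 + 1.8928) = (10.7344, 1.8928)
link 1: phi[1] = 10 + 150 = 160 deg
  cos(160 deg) = -0.9397, sin(160 deg) = 0.3420
  joint[2] = (10.7344, 1.8928) + 5 * (-0.9397, 0.3420) = (10.7344 + -4.6985, 1.8928 + 1.7101) = (6.0359, 3.6029)
link 2: phi[2] = 10 + 150 + -60 = 100 deg
  cos(100 deg) = -0.1736, sin(100 deg) = 0.9848
  joint[3] = (6.0359, 3.6029) + 11.7 * (-0.1736, 0.9848) = (6.0359 + -2.0317, 3.6029 + 11.5223) = (4.0043, 15.1251)
End effector: (4.0043, 15.1251)

Answer: 4.0043 15.1251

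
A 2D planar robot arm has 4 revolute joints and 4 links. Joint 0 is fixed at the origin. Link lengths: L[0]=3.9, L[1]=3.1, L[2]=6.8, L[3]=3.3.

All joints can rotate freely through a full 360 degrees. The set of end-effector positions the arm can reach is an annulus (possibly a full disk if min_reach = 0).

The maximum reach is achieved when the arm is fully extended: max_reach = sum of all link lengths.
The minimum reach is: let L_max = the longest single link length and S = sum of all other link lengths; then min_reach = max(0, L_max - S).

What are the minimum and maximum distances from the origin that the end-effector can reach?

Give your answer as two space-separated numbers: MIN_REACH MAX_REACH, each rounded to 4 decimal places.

Answer: 0.0000 17.1000

Derivation:
Link lengths: [3.9, 3.1, 6.8, 3.3]
max_reach = 3.9 + 3.1 + 6.8 + 3.3 = 17.1
L_max = max([3.9, 3.1, 6.8, 3.3]) = 6.8
S (sum of others) = 17.1 - 6.8 = 10.3
min_reach = max(0, 6.8 - 10.3) = max(0, -3.5) = 0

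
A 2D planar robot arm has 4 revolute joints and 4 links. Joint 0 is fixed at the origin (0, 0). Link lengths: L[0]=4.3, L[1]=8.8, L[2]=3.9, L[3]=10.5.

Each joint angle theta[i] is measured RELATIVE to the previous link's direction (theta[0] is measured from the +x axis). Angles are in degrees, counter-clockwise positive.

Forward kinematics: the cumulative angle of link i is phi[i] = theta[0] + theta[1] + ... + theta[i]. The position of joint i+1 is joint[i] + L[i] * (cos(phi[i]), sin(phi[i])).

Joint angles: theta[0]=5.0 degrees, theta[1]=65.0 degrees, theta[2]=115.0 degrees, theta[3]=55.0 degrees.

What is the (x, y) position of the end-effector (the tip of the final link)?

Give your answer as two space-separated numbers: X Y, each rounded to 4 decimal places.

joint[0] = (0.0000, 0.0000)  (base)
link 0: phi[0] = 5 = 5 deg
  cos(5 deg) = 0.9962, sin(5 deg) = 0.0872
  joint[1] = (0.0000, 0.0000) + 4.3 * (0.9962, 0.0872) = (0.0000 + 4.2836, 0.0000 + 0.3748) = (4.2836, 0.3748)
link 1: phi[1] = 5 + 65 = 70 deg
  cos(70 deg) = 0.3420, sin(70 deg) = 0.9397
  joint[2] = (4.2836, 0.3748) + 8.8 * (0.3420, 0.9397) = (4.2836 + 3.0098, 0.3748 + 8.2693) = (7.2934, 8.6441)
link 2: phi[2] = 5 + 65 + 115 = 185 deg
  cos(185 deg) = -0.9962, sin(185 deg) = -0.0872
  joint[3] = (7.2934, 8.6441) + 3.9 * (-0.9962, -0.0872) = (7.2934 + -3.8852, 8.6441 + -0.3399) = (3.4083, 8.3042)
link 3: phi[3] = 5 + 65 + 115 + 55 = 240 deg
  cos(240 deg) = -0.5000, sin(240 deg) = -0.8660
  joint[4] = (3.4083, 8.3042) + 10.5 * (-0.5000, -0.8660) = (3.4083 + -5.2500, 8.3042 + -9.0933) = (-1.8417, -0.7891)
End effector: (-1.8417, -0.7891)

Answer: -1.8417 -0.7891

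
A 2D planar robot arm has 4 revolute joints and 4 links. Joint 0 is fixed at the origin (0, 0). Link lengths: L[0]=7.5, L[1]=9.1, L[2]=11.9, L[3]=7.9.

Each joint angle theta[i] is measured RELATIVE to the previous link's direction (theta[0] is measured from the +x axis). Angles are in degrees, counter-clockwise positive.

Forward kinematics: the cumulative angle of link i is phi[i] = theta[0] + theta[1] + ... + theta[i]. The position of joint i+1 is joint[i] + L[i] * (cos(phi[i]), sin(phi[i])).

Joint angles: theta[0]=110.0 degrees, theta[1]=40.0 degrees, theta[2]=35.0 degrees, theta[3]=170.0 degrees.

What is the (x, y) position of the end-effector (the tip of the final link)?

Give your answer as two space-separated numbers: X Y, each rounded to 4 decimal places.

Answer: -14.4308 9.8720

Derivation:
joint[0] = (0.0000, 0.0000)  (base)
link 0: phi[0] = 110 = 110 deg
  cos(110 deg) = -0.3420, sin(110 deg) = 0.9397
  joint[1] = (0.0000, 0.0000) + 7.5 * (-0.3420, 0.9397) = (0.0000 + -2.5652, 0.0000 + 7.0477) = (-2.5652, 7.0477)
link 1: phi[1] = 110 + 40 = 150 deg
  cos(150 deg) = -0.8660, sin(150 deg) = 0.5000
  joint[2] = (-2.5652, 7.0477) + 9.1 * (-0.8660, 0.5000) = (-2.5652 + -7.8808, 7.0477 + 4.5500) = (-10.4460, 11.5977)
link 2: phi[2] = 110 + 40 + 35 = 185 deg
  cos(185 deg) = -0.9962, sin(185 deg) = -0.0872
  joint[3] = (-10.4460, 11.5977) + 11.9 * (-0.9962, -0.0872) = (-10.4460 + -11.8547, 11.5977 + -1.0372) = (-22.3007, 10.5605)
link 3: phi[3] = 110 + 40 + 35 + 170 = 355 deg
  cos(355 deg) = 0.9962, sin(355 deg) = -0.0872
  joint[4] = (-22.3007, 10.5605) + 7.9 * (0.9962, -0.0872) = (-22.3007 + 7.8699, 10.5605 + -0.6885) = (-14.4308, 9.8720)
End effector: (-14.4308, 9.8720)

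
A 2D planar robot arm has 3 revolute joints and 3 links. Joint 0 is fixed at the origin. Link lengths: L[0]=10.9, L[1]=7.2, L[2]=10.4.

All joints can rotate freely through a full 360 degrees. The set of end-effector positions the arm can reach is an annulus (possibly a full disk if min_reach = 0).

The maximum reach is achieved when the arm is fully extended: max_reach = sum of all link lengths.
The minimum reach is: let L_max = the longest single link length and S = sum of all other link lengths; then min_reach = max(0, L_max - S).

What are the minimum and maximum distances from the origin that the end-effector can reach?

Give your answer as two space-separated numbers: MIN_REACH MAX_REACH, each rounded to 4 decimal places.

Answer: 0.0000 28.5000

Derivation:
Link lengths: [10.9, 7.2, 10.4]
max_reach = 10.9 + 7.2 + 10.4 = 28.5
L_max = max([10.9, 7.2, 10.4]) = 10.9
S (sum of others) = 28.5 - 10.9 = 17.6
min_reach = max(0, 10.9 - 17.6) = max(0, -6.7) = 0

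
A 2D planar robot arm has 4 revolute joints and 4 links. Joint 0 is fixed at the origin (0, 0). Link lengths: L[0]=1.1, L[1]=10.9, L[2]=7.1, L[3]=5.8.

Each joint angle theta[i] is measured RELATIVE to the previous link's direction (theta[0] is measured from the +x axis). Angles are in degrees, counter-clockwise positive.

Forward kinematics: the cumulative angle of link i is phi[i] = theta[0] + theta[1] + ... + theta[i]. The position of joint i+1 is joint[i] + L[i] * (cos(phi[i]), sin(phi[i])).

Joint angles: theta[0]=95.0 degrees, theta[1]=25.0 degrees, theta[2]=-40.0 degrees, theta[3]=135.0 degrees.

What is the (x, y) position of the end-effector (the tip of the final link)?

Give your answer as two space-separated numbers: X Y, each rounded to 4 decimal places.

Answer: -9.0641 14.2009

Derivation:
joint[0] = (0.0000, 0.0000)  (base)
link 0: phi[0] = 95 = 95 deg
  cos(95 deg) = -0.0872, sin(95 deg) = 0.9962
  joint[1] = (0.0000, 0.0000) + 1.1 * (-0.0872, 0.9962) = (0.0000 + -0.0959, 0.0000 + 1.0958) = (-0.0959, 1.0958)
link 1: phi[1] = 95 + 25 = 120 deg
  cos(120 deg) = -0.5000, sin(120 deg) = 0.8660
  joint[2] = (-0.0959, 1.0958) + 10.9 * (-0.5000, 0.8660) = (-0.0959 + -5.4500, 1.0958 + 9.4397) = (-5.5459, 10.5355)
link 2: phi[2] = 95 + 25 + -40 = 80 deg
  cos(80 deg) = 0.1736, sin(80 deg) = 0.9848
  joint[3] = (-5.5459, 10.5355) + 7.1 * (0.1736, 0.9848) = (-5.5459 + 1.2329, 10.5355 + 6.9921) = (-4.3130, 17.5276)
link 3: phi[3] = 95 + 25 + -40 + 135 = 215 deg
  cos(215 deg) = -0.8192, sin(215 deg) = -0.5736
  joint[4] = (-4.3130, 17.5276) + 5.8 * (-0.8192, -0.5736) = (-4.3130 + -4.7511, 17.5276 + -3.3267) = (-9.0641, 14.2009)
End effector: (-9.0641, 14.2009)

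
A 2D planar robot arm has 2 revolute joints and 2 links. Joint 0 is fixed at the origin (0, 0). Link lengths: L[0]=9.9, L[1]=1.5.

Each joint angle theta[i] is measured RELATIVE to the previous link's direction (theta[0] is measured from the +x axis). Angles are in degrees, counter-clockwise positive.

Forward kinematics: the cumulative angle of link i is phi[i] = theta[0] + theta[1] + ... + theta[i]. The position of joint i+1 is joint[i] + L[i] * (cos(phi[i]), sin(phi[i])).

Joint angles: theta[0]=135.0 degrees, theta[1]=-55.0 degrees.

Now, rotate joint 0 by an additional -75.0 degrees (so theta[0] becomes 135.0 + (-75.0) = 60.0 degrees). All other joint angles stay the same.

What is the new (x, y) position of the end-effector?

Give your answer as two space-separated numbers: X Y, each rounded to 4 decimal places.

joint[0] = (0.0000, 0.0000)  (base)
link 0: phi[0] = 60 = 60 deg
  cos(60 deg) = 0.5000, sin(60 deg) = 0.8660
  joint[1] = (0.0000, 0.0000) + 9.9 * (0.5000, 0.8660) = (0.0000 + 4.9500, 0.0000 + 8.5737) = (4.9500, 8.5737)
link 1: phi[1] = 60 + -55 = 5 deg
  cos(5 deg) = 0.9962, sin(5 deg) = 0.0872
  joint[2] = (4.9500, 8.5737) + 1.5 * (0.9962, 0.0872) = (4.9500 + 1.4943, 8.5737 + 0.1307) = (6.4443, 8.7044)
End effector: (6.4443, 8.7044)

Answer: 6.4443 8.7044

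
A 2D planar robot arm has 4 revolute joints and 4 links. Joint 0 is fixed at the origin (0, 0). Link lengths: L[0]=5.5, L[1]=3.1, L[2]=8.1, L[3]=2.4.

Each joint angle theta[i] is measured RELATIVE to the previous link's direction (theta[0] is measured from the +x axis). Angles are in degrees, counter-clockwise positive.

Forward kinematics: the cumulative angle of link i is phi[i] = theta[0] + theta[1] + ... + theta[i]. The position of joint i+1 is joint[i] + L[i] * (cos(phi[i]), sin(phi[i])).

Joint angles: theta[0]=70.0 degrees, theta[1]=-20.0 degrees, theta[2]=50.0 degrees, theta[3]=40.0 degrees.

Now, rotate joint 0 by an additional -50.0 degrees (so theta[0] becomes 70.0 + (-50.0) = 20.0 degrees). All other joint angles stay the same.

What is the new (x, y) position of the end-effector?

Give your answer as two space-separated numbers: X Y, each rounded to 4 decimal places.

joint[0] = (0.0000, 0.0000)  (base)
link 0: phi[0] = 20 = 20 deg
  cos(20 deg) = 0.9397, sin(20 deg) = 0.3420
  joint[1] = (0.0000, 0.0000) + 5.5 * (0.9397, 0.3420) = (0.0000 + 5.1683, 0.0000 + 1.8811) = (5.1683, 1.8811)
link 1: phi[1] = 20 + -20 = 0 deg
  cos(0 deg) = 1.0000, sin(0 deg) = 0.0000
  joint[2] = (5.1683, 1.8811) + 3.1 * (1.0000, 0.0000) = (5.1683 + 3.1000, 1.8811 + 0.0000) = (8.2683, 1.8811)
link 2: phi[2] = 20 + -20 + 50 = 50 deg
  cos(50 deg) = 0.6428, sin(50 deg) = 0.7660
  joint[3] = (8.2683, 1.8811) + 8.1 * (0.6428, 0.7660) = (8.2683 + 5.2066, 1.8811 + 6.2050) = (13.4749, 8.0861)
link 3: phi[3] = 20 + -20 + 50 + 40 = 90 deg
  cos(90 deg) = 0.0000, sin(90 deg) = 1.0000
  joint[4] = (13.4749, 8.0861) + 2.4 * (0.0000, 1.0000) = (13.4749 + 0.0000, 8.0861 + 2.4000) = (13.4749, 10.4861)
End effector: (13.4749, 10.4861)

Answer: 13.4749 10.4861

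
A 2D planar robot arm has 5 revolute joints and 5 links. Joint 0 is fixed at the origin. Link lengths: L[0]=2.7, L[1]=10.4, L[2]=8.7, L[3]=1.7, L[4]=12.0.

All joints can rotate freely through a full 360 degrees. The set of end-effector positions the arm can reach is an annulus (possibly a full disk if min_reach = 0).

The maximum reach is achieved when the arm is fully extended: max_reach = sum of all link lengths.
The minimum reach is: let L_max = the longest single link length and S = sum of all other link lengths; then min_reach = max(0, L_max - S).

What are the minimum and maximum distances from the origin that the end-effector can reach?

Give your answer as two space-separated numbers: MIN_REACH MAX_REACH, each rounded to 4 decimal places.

Link lengths: [2.7, 10.4, 8.7, 1.7, 12.0]
max_reach = 2.7 + 10.4 + 8.7 + 1.7 + 12 = 35.5
L_max = max([2.7, 10.4, 8.7, 1.7, 12.0]) = 12
S (sum of others) = 35.5 - 12 = 23.5
min_reach = max(0, 12 - 23.5) = max(0, -11.5) = 0

Answer: 0.0000 35.5000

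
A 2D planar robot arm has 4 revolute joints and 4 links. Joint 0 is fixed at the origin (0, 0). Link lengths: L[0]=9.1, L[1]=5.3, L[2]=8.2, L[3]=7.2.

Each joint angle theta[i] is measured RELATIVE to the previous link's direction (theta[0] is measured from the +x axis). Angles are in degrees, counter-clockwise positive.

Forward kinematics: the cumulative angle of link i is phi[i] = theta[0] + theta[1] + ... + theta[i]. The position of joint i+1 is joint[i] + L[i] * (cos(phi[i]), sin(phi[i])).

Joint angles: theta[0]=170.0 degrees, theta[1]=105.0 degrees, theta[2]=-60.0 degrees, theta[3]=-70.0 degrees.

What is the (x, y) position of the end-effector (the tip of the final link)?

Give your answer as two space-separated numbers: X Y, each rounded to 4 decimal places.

Answer: -21.1148 -4.2732

Derivation:
joint[0] = (0.0000, 0.0000)  (base)
link 0: phi[0] = 170 = 170 deg
  cos(170 deg) = -0.9848, sin(170 deg) = 0.1736
  joint[1] = (0.0000, 0.0000) + 9.1 * (-0.9848, 0.1736) = (0.0000 + -8.9618, 0.0000 + 1.5802) = (-8.9618, 1.5802)
link 1: phi[1] = 170 + 105 = 275 deg
  cos(275 deg) = 0.0872, sin(275 deg) = -0.9962
  joint[2] = (-8.9618, 1.5802) + 5.3 * (0.0872, -0.9962) = (-8.9618 + 0.4619, 1.5802 + -5.2798) = (-8.4998, -3.6996)
link 2: phi[2] = 170 + 105 + -60 = 215 deg
  cos(215 deg) = -0.8192, sin(215 deg) = -0.5736
  joint[3] = (-8.4998, -3.6996) + 8.2 * (-0.8192, -0.5736) = (-8.4998 + -6.7170, -3.6996 + -4.7033) = (-15.2169, -8.4030)
link 3: phi[3] = 170 + 105 + -60 + -70 = 145 deg
  cos(145 deg) = -0.8192, sin(145 deg) = 0.5736
  joint[4] = (-15.2169, -8.4030) + 7.2 * (-0.8192, 0.5736) = (-15.2169 + -5.8979, -8.4030 + 4.1298) = (-21.1148, -4.2732)
End effector: (-21.1148, -4.2732)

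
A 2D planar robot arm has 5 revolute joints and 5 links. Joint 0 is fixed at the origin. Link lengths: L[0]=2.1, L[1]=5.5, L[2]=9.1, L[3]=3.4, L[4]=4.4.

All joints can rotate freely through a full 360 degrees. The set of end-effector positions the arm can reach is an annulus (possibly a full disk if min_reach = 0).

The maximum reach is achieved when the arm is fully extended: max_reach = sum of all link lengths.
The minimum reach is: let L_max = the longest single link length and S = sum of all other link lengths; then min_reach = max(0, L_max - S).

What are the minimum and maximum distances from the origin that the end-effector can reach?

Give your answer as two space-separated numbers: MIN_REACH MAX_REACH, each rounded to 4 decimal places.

Link lengths: [2.1, 5.5, 9.1, 3.4, 4.4]
max_reach = 2.1 + 5.5 + 9.1 + 3.4 + 4.4 = 24.5
L_max = max([2.1, 5.5, 9.1, 3.4, 4.4]) = 9.1
S (sum of others) = 24.5 - 9.1 = 15.4
min_reach = max(0, 9.1 - 15.4) = max(0, -6.3) = 0

Answer: 0.0000 24.5000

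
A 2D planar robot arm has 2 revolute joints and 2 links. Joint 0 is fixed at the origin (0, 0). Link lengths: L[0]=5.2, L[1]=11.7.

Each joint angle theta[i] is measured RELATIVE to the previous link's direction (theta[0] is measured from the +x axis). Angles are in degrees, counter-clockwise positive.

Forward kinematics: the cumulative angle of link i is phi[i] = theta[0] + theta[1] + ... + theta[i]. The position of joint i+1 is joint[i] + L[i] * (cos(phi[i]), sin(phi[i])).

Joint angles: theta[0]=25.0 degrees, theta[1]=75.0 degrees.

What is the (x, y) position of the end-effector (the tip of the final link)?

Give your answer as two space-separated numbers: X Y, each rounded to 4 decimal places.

Answer: 2.6811 13.7199

Derivation:
joint[0] = (0.0000, 0.0000)  (base)
link 0: phi[0] = 25 = 25 deg
  cos(25 deg) = 0.9063, sin(25 deg) = 0.4226
  joint[1] = (0.0000, 0.0000) + 5.2 * (0.9063, 0.4226) = (0.0000 + 4.7128, 0.0000 + 2.1976) = (4.7128, 2.1976)
link 1: phi[1] = 25 + 75 = 100 deg
  cos(100 deg) = -0.1736, sin(100 deg) = 0.9848
  joint[2] = (4.7128, 2.1976) + 11.7 * (-0.1736, 0.9848) = (4.7128 + -2.0317, 2.1976 + 11.5223) = (2.6811, 13.7199)
End effector: (2.6811, 13.7199)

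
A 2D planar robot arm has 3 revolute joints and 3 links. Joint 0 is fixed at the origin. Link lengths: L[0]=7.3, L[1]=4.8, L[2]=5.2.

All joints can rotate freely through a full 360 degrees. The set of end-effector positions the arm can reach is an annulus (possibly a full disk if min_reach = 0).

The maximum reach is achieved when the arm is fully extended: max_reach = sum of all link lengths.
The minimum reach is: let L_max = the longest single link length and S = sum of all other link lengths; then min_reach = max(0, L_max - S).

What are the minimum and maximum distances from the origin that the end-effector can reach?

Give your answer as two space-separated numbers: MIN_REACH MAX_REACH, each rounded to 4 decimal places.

Link lengths: [7.3, 4.8, 5.2]
max_reach = 7.3 + 4.8 + 5.2 = 17.3
L_max = max([7.3, 4.8, 5.2]) = 7.3
S (sum of others) = 17.3 - 7.3 = 10
min_reach = max(0, 7.3 - 10) = max(0, -2.7) = 0

Answer: 0.0000 17.3000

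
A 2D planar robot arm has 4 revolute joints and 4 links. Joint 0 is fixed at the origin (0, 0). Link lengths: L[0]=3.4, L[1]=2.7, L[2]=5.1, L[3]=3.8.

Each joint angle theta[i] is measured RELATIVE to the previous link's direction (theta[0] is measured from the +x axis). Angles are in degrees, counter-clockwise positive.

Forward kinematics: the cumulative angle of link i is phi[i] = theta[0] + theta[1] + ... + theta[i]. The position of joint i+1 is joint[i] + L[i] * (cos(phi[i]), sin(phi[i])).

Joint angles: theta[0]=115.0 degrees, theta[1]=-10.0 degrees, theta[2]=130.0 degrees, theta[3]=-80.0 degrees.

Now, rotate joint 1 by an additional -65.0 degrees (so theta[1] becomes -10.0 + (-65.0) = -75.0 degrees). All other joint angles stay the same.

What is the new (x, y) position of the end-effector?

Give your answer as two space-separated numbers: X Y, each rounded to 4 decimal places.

Answer: -4.3911 9.5026

Derivation:
joint[0] = (0.0000, 0.0000)  (base)
link 0: phi[0] = 115 = 115 deg
  cos(115 deg) = -0.4226, sin(115 deg) = 0.9063
  joint[1] = (0.0000, 0.0000) + 3.4 * (-0.4226, 0.9063) = (0.0000 + -1.4369, 0.0000 + 3.0814) = (-1.4369, 3.0814)
link 1: phi[1] = 115 + -75 = 40 deg
  cos(40 deg) = 0.7660, sin(40 deg) = 0.6428
  joint[2] = (-1.4369, 3.0814) + 2.7 * (0.7660, 0.6428) = (-1.4369 + 2.0683, 3.0814 + 1.7355) = (0.6314, 4.8170)
link 2: phi[2] = 115 + -75 + 130 = 170 deg
  cos(170 deg) = -0.9848, sin(170 deg) = 0.1736
  joint[3] = (0.6314, 4.8170) + 5.1 * (-0.9848, 0.1736) = (0.6314 + -5.0225, 4.8170 + 0.8856) = (-4.3911, 5.7026)
link 3: phi[3] = 115 + -75 + 130 + -80 = 90 deg
  cos(90 deg) = 0.0000, sin(90 deg) = 1.0000
  joint[4] = (-4.3911, 5.7026) + 3.8 * (0.0000, 1.0000) = (-4.3911 + 0.0000, 5.7026 + 3.8000) = (-4.3911, 9.5026)
End effector: (-4.3911, 9.5026)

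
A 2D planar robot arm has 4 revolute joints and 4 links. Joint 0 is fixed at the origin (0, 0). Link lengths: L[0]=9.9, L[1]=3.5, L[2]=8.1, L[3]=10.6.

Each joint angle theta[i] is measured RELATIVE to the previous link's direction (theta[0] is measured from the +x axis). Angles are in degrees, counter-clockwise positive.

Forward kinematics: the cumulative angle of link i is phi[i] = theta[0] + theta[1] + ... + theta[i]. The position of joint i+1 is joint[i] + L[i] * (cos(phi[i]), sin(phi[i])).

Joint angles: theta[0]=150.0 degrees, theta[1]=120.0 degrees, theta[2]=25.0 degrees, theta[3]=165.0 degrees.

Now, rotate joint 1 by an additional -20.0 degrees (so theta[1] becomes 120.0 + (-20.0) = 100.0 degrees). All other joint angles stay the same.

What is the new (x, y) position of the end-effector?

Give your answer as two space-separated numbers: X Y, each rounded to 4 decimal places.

Answer: -7.2241 4.0309

Derivation:
joint[0] = (0.0000, 0.0000)  (base)
link 0: phi[0] = 150 = 150 deg
  cos(150 deg) = -0.8660, sin(150 deg) = 0.5000
  joint[1] = (0.0000, 0.0000) + 9.9 * (-0.8660, 0.5000) = (0.0000 + -8.5737, 0.0000 + 4.9500) = (-8.5737, 4.9500)
link 1: phi[1] = 150 + 100 = 250 deg
  cos(250 deg) = -0.3420, sin(250 deg) = -0.9397
  joint[2] = (-8.5737, 4.9500) + 3.5 * (-0.3420, -0.9397) = (-8.5737 + -1.1971, 4.9500 + -3.2889) = (-9.7707, 1.6611)
link 2: phi[2] = 150 + 100 + 25 = 275 deg
  cos(275 deg) = 0.0872, sin(275 deg) = -0.9962
  joint[3] = (-9.7707, 1.6611) + 8.1 * (0.0872, -0.9962) = (-9.7707 + 0.7060, 1.6611 + -8.0692) = (-9.0648, -6.4081)
link 3: phi[3] = 150 + 100 + 25 + 165 = 440 deg
  cos(440 deg) = 0.1736, sin(440 deg) = 0.9848
  joint[4] = (-9.0648, -6.4081) + 10.6 * (0.1736, 0.9848) = (-9.0648 + 1.8407, -6.4081 + 10.4390) = (-7.2241, 4.0309)
End effector: (-7.2241, 4.0309)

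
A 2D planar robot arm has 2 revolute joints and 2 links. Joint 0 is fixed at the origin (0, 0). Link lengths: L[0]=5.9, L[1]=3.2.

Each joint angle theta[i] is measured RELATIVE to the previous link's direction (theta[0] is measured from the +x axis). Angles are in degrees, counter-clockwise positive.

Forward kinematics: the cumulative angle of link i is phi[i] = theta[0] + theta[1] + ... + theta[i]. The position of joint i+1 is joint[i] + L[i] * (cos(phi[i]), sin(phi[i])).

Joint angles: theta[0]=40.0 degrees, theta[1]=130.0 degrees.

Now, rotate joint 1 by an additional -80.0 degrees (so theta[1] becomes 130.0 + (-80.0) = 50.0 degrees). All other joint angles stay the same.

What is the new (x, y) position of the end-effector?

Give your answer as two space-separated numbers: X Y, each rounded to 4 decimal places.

Answer: 4.5197 6.9924

Derivation:
joint[0] = (0.0000, 0.0000)  (base)
link 0: phi[0] = 40 = 40 deg
  cos(40 deg) = 0.7660, sin(40 deg) = 0.6428
  joint[1] = (0.0000, 0.0000) + 5.9 * (0.7660, 0.6428) = (0.0000 + 4.5197, 0.0000 + 3.7924) = (4.5197, 3.7924)
link 1: phi[1] = 40 + 50 = 90 deg
  cos(90 deg) = 0.0000, sin(90 deg) = 1.0000
  joint[2] = (4.5197, 3.7924) + 3.2 * (0.0000, 1.0000) = (4.5197 + 0.0000, 3.7924 + 3.2000) = (4.5197, 6.9924)
End effector: (4.5197, 6.9924)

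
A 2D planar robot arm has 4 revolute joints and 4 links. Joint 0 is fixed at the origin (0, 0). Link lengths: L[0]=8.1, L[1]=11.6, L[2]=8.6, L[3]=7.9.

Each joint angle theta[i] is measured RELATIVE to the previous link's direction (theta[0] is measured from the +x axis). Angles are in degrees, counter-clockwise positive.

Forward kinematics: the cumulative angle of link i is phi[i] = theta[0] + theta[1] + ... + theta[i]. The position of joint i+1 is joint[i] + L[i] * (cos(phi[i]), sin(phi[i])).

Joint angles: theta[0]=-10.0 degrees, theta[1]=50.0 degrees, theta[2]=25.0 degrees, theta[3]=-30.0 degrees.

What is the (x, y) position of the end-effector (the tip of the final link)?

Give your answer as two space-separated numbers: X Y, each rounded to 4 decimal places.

Answer: 26.9689 18.3753

Derivation:
joint[0] = (0.0000, 0.0000)  (base)
link 0: phi[0] = -10 = -10 deg
  cos(-10 deg) = 0.9848, sin(-10 deg) = -0.1736
  joint[1] = (0.0000, 0.0000) + 8.1 * (0.9848, -0.1736) = (0.0000 + 7.9769, 0.0000 + -1.4066) = (7.9769, -1.4066)
link 1: phi[1] = -10 + 50 = 40 deg
  cos(40 deg) = 0.7660, sin(40 deg) = 0.6428
  joint[2] = (7.9769, -1.4066) + 11.6 * (0.7660, 0.6428) = (7.9769 + 8.8861, -1.4066 + 7.4563) = (16.8631, 6.0498)
link 2: phi[2] = -10 + 50 + 25 = 65 deg
  cos(65 deg) = 0.4226, sin(65 deg) = 0.9063
  joint[3] = (16.8631, 6.0498) + 8.6 * (0.4226, 0.9063) = (16.8631 + 3.6345, 6.0498 + 7.7942) = (20.4976, 13.8440)
link 3: phi[3] = -10 + 50 + 25 + -30 = 35 deg
  cos(35 deg) = 0.8192, sin(35 deg) = 0.5736
  joint[4] = (20.4976, 13.8440) + 7.9 * (0.8192, 0.5736) = (20.4976 + 6.4713, 13.8440 + 4.5313) = (26.9689, 18.3753)
End effector: (26.9689, 18.3753)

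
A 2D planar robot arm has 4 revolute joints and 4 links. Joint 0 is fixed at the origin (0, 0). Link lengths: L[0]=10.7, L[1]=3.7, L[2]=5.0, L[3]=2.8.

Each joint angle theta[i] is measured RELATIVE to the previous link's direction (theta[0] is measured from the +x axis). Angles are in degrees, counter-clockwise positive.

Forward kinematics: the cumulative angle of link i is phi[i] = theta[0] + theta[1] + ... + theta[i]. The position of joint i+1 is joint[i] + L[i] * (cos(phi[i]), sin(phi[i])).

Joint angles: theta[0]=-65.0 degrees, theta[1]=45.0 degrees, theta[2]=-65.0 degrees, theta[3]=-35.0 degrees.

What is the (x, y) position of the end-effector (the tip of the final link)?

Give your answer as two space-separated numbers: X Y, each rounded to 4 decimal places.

Answer: 7.0347 -18.3688

Derivation:
joint[0] = (0.0000, 0.0000)  (base)
link 0: phi[0] = -65 = -65 deg
  cos(-65 deg) = 0.4226, sin(-65 deg) = -0.9063
  joint[1] = (0.0000, 0.0000) + 10.7 * (0.4226, -0.9063) = (0.0000 + 4.5220, 0.0000 + -9.6975) = (4.5220, -9.6975)
link 1: phi[1] = -65 + 45 = -20 deg
  cos(-20 deg) = 0.9397, sin(-20 deg) = -0.3420
  joint[2] = (4.5220, -9.6975) + 3.7 * (0.9397, -0.3420) = (4.5220 + 3.4769, -9.6975 + -1.2655) = (7.9989, -10.9630)
link 2: phi[2] = -65 + 45 + -65 = -85 deg
  cos(-85 deg) = 0.0872, sin(-85 deg) = -0.9962
  joint[3] = (7.9989, -10.9630) + 5 * (0.0872, -0.9962) = (7.9989 + 0.4358, -10.9630 + -4.9810) = (8.4347, -15.9439)
link 3: phi[3] = -65 + 45 + -65 + -35 = -120 deg
  cos(-120 deg) = -0.5000, sin(-120 deg) = -0.8660
  joint[4] = (8.4347, -15.9439) + 2.8 * (-0.5000, -0.8660) = (8.4347 + -1.4000, -15.9439 + -2.4249) = (7.0347, -18.3688)
End effector: (7.0347, -18.3688)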